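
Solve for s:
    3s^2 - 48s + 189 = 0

Factor: 3(s - 9)(s - 7) = 0.
So s = 9 or s = 7.

s = 7 or s = 9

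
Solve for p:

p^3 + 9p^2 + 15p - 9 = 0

p = -6.4641 or p = -3 or p = 0.4641

Possible rational roots are divisors of -9. Testing p = -3 gives 0, so (p + 3) is a factor.
Divide: p^3 + 9p^2 + 15p - 9 = (p + 3)(p^2 + 6p - 3).
Apply the quadratic formula to p^2 + 6p - 3 = 0: p = (-6 +/- sqrt(48))/2, i.e. p ~= 0.4641 or p ~= -6.4641.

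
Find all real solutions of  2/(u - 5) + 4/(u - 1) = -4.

Multiply both sides by (u - 5)(u - 1):
2(u - 1) + 4(u - 5) = -4(u - 5)(u - 1).
Expand and collect terms: -4u^2 + 18u + 2 = 0.
By the quadratic formula, u = (-18 +/- sqrt(356)) / -8, so u ~= -0.1085 or u ~= 4.6085.
Neither value makes a denominator zero (u != 5, u != 1), so both are valid.

u = -0.1085 or u = 4.6085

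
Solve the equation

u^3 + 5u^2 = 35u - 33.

Rearrange: u^3 + 5u^2 - 35u + 33 = 0.
Possible rational roots are divisors of 33. Testing u = 3 gives 0, so (u - 3) is a factor.
Divide: u^3 + 5u^2 - 35u + 33 = (u - 3)(u^2 + 8u - 11).
Apply the quadratic formula to u^2 + 8u - 11 = 0: u = (-8 +/- sqrt(108))/2, i.e. u ~= 1.1962 or u ~= -9.1962.

u = -9.1962 or u = 1.1962 or u = 3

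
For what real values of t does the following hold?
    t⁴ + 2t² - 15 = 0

Let u = t². The equation becomes u² + 2u - 15 = 0.
Factor: (u + 5)(u - 3) = 0, so u = -5 or u = 3.
t² = -5 < 0 has no real solution.
t² = 3 gives t = ±√(3) ≈ ±1.7321.

t = -1.7321 or t = 1.7321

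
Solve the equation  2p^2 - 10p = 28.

Bring every term to one side: 2p^2 - 10p - 28 = 0.
Factor: 2(p - 7)(p + 2) = 0.
So p = 7 or p = -2.

p = -2 or p = 7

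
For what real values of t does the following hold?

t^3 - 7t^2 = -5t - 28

Rearrange: t^3 - 7t^2 + 5t + 28 = 0.
Possible rational roots are divisors of 28. Testing t = 4 gives 0, so (t - 4) is a factor.
Divide: t^3 - 7t^2 + 5t + 28 = (t - 4)(t^2 - 3t - 7).
Apply the quadratic formula to t^2 - 3t - 7 = 0: t = (3 +/- sqrt(37))/2, i.e. t ~= 4.5414 or t ~= -1.5414.

t = -1.5414 or t = 4 or t = 4.5414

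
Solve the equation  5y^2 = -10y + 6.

y = -2.4832 or y = 0.4832

Rearrange to standard form: 5y^2 + 10y - 6 = 0.
Discriminant: (10)^2 - 4*5*(-6) = 220.
Quadratic formula: y = (-10 +/- sqrt(220)) / 10.
So y = -1 + sqrt(55)/5 ~= 0.4832 or y = -sqrt(55)/5 - 1 ~= -2.4832.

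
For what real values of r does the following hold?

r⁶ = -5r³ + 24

Let u = r³. The equation becomes u² + 5u - 24 = 0.
Factor: (u + 8)(u - 3) = 0, so u = -8 or u = 3.
r³ = -8 gives r = -2.
r³ = 3 gives r = ∛(3) ≈ 1.4422.

r = -2 or r = 1.4422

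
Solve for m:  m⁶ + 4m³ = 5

m = -1.71 or m = 1

Let u = m³. The equation becomes u² + 4u - 5 = 0.
Factor: (u - 1)(u + 5) = 0, so u = 1 or u = -5.
m³ = 1 gives m = 1.
m³ = -5 gives m = -∛(5) ≈ -1.71.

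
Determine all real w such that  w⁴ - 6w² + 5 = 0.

Let u = w². The equation becomes u² - 6u + 5 = 0.
Factor: (u - 1)(u - 5) = 0, so u = 1 or u = 5.
w² = 1 gives w = ±1.
w² = 5 gives w = ±√(5) ≈ ±2.2361.

w = -2.2361 or w = -1 or w = 1 or w = 2.2361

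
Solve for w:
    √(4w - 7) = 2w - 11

Square both sides: 4w - 7 = (2w - 11)².
Expand and rearrange: 4w² - 48w + 128 = 0.
Solving gives w = 8 or w = 4.
Check each candidate in the original equation:
  w = 8: √(25) = 5, while 2w - 11 = 5 — valid.
  w = 4: √(9) = 3, while 2w - 11 = -3 — extraneous.

w = 8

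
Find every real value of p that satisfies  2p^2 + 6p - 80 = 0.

Factor: 2(p - 5)(p + 8) = 0.
So p = 5 or p = -8.

p = -8 or p = 5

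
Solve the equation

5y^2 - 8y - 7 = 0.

Discriminant: (-8)^2 - 4*5*(-7) = 204.
Quadratic formula: y = (8 +/- sqrt(204)) / 10.
So y = 4/5 + sqrt(51)/5 ~= 2.2283 or y = 4/5 - sqrt(51)/5 ~= -0.6283.

y = -0.6283 or y = 2.2283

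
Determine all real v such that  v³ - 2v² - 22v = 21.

Rearrange: v³ - 2v² - 22v - 21 = 0.
Possible rational roots are divisors of -21. Testing v = -3 gives 0, so (v + 3) is a factor.
Divide: v³ - 2v² - 22v - 21 = (v + 3)(v² - 5v - 7).
Apply the quadratic formula to v² - 5v - 7 = 0: v = (5 ± √53)/2, i.e. v ≈ 6.1401 or v ≈ -1.1401.

v = -3 or v = -1.1401 or v = 6.1401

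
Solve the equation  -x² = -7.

x = -2.6458 or x = 2.6458

Rearrange to standard form: -x² + 7 = 0.
Discriminant: (0)² − 4·(-1)·7 = 28.
Quadratic formula: x = (0 ± √28) / (-2).
So x = -√(7) ≈ -2.6458 or x = √(7) ≈ 2.6458.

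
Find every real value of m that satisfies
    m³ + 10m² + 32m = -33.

m = -4.618 or m = -3 or m = -2.382

Rearrange: m³ + 10m² + 32m + 33 = 0.
Possible rational roots are divisors of 33. Testing m = -3 gives 0, so (m + 3) is a factor.
Divide: m³ + 10m² + 32m + 33 = (m + 3)(m² + 7m + 11).
Apply the quadratic formula to m² + 7m + 11 = 0: m = (-7 ± √5)/2, i.e. m ≈ -2.382 or m ≈ -4.618.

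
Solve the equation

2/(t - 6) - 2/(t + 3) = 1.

Multiply both sides by (t - 6)(t + 3):
2(t + 3) - 2(t - 6) = (t - 6)(t + 3).
Expand and collect terms: t^2 - 3t - 36 = 0.
By the quadratic formula, t = (3 +/- sqrt(153)) / 2, so t ~= 7.6847 or t ~= -4.6847.
Neither value makes a denominator zero (t != 6, t != -3), so both are valid.

t = -4.6847 or t = 7.6847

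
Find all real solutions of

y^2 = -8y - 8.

Rearrange to standard form: y^2 + 8y + 8 = 0.
Discriminant: (8)^2 - 4*1*8 = 32.
Quadratic formula: y = (-8 +/- sqrt(32)) / 2.
So y = -4 + 2*sqrt(2) ~= -1.1716 or y = -4 - 2*sqrt(2) ~= -6.8284.

y = -6.8284 or y = -1.1716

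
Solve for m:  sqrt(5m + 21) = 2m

m = 3

Square both sides: 5m + 21 = (2m)^2.
Expand and rearrange: 4m^2 - 5m - 21 = 0.
Solving gives m = 3 or m = -1.75.
Check each candidate in the original equation:
  m = 3: sqrt(36) = 6, while 2m = 6 — valid.
  m = -1.75: sqrt(12.25) = 3.5, while 2m = -3.5 — extraneous.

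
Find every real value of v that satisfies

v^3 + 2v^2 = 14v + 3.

v = -4.7913 or v = -0.2087 or v = 3

Rearrange: v^3 + 2v^2 - 14v - 3 = 0.
Possible rational roots are divisors of -3. Testing v = 3 gives 0, so (v - 3) is a factor.
Divide: v^3 + 2v^2 - 14v - 3 = (v - 3)(v^2 + 5v + 1).
Apply the quadratic formula to v^2 + 5v + 1 = 0: v = (-5 +/- sqrt(21))/2, i.e. v ~= -0.2087 or v ~= -4.7913.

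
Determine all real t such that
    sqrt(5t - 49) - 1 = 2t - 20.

t = 10 or t = 10.25

Isolate the radical: sqrt(5t - 49) = 2t - 19.
Square both sides: 5t - 49 = (2t - 19)^2.
Expand and rearrange: 4t^2 - 81t + 410 = 0.
Solving gives t = 10.25 or t = 10.
Check each candidate in the original equation:
  t = 10.25: sqrt(2.25) = 1.5, while 2t - 19 = 1.5 — valid.
  t = 10: sqrt(1) = 1, while 2t - 19 = 1 — valid.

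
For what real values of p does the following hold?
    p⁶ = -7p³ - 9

p = -1.7438 or p = -1.1928

Let u = p³. The equation becomes u² + 7u + 9 = 0.
By the quadratic formula, u = -7/2 + √(13)/2 or u = -7/2 - √(13)/2.
p³ = -7/2 + √(13)/2 gives p = -∛(7/2 - √(13)/2) ≈ -1.1928.
p³ = -7/2 - √(13)/2 gives p = -∛(√(13)/2 + 7/2) ≈ -1.7438.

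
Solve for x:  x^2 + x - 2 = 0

Factor: (x + 2)(x - 1) = 0.
So x = -2 or x = 1.

x = -2 or x = 1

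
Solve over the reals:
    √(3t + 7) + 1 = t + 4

Isolate the radical: √(3t + 7) = t + 3.
Square both sides: 3t + 7 = (t + 3)².
Expand and rearrange: t² + 3t + 2 = 0.
Solving gives t = -1 or t = -2.
Check each candidate in the original equation:
  t = -1: √(4) = 2, while t + 3 = 2 — valid.
  t = -2: √(1) = 1, while t + 3 = 1 — valid.

t = -2 or t = -1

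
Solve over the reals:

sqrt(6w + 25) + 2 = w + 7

w = -4 or w = 0

Isolate the radical: sqrt(6w + 25) = w + 5.
Square both sides: 6w + 25 = (w + 5)^2.
Expand and rearrange: w^2 + 4w = 0.
Solving gives w = 0 or w = -4.
Check each candidate in the original equation:
  w = 0: sqrt(25) = 5, while w + 5 = 5 — valid.
  w = -4: sqrt(1) = 1, while w + 5 = 1 — valid.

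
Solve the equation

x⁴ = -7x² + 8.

x = -1 or x = 1

Let u = x². The equation becomes u² + 7u - 8 = 0.
Factor: (u - 1)(u + 8) = 0, so u = 1 or u = -8.
x² = 1 gives x = ±1.
x² = -8 < 0 has no real solution.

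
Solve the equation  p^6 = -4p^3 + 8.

p = -1.7613 or p = 1.1355

Let u = p^3. The equation becomes u^2 + 4u - 8 = 0.
By the quadratic formula, u = -2 + 2*sqrt(3) or u = -2*sqrt(3) - 2.
p^3 = -2 + 2*sqrt(3) gives p = (-2 + 2*sqrt(3))^(1/3) ~= 1.1355.
p^3 = -2*sqrt(3) - 2 gives p = -(2 + 2*sqrt(3))^(1/3) ~= -1.7613.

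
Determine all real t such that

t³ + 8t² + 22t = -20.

Rearrange: t³ + 8t² + 22t + 20 = 0.
Possible rational roots are divisors of 20. Testing t = -2 gives 0, so (t + 2) is a factor.
Divide: t³ + 8t² + 22t + 20 = (t + 2)(t² + 6t + 10).
The quadratic t² + 6t + 10 has discriminant -4 < 0, so no further real roots.

t = -2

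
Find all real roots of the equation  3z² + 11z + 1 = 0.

Discriminant: (11)² − 4·3·1 = 109.
Quadratic formula: z = (-11 ± √109) / 6.
So z = -11/6 + √(109)/6 ≈ -0.0933 or z = -11/6 - √(109)/6 ≈ -3.5734.

z = -3.5734 or z = -0.0933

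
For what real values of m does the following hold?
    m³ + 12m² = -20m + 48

m = -9.2915 or m = -4 or m = 1.2915

Rearrange: m³ + 12m² + 20m - 48 = 0.
Possible rational roots are divisors of -48. Testing m = -4 gives 0, so (m + 4) is a factor.
Divide: m³ + 12m² + 20m - 48 = (m + 4)(m² + 8m - 12).
Apply the quadratic formula to m² + 8m - 12 = 0: m = (-8 ± √112)/2, i.e. m ≈ 1.2915 or m ≈ -9.2915.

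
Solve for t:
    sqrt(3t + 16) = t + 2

t = 3

Square both sides: 3t + 16 = (t + 2)^2.
Expand and rearrange: t^2 + t - 12 = 0.
Solving gives t = 3 or t = -4.
Check each candidate in the original equation:
  t = 3: sqrt(25) = 5, while t + 2 = 5 — valid.
  t = -4: sqrt(4) = 2, while t + 2 = -2 — extraneous.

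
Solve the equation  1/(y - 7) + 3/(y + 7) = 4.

Multiply both sides by (y - 7)(y + 7):
(y + 7) + 3(y - 7) = 4(y - 7)(y + 7).
Expand and collect terms: 4y² - 4y - 182 = 0.
By the quadratic formula, y = (4 ± √2928) / 8, so y ≈ 7.2639 or y ≈ -6.2639.
Neither value makes a denominator zero (y ≠ 7, y ≠ -7), so both are valid.

y = -6.2639 or y = 7.2639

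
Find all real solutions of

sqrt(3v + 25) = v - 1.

v = 8

Square both sides: 3v + 25 = (v - 1)^2.
Expand and rearrange: v^2 - 5v - 24 = 0.
Solving gives v = 8 or v = -3.
Check each candidate in the original equation:
  v = 8: sqrt(49) = 7, while v - 1 = 7 — valid.
  v = -3: sqrt(16) = 4, while v - 1 = -4 — extraneous.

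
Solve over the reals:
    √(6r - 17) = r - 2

r = 3 or r = 7

Square both sides: 6r - 17 = (r - 2)².
Expand and rearrange: r² - 10r + 21 = 0.
Solving gives r = 7 or r = 3.
Check each candidate in the original equation:
  r = 7: √(25) = 5, while r - 2 = 5 — valid.
  r = 3: √(1) = 1, while r - 2 = 1 — valid.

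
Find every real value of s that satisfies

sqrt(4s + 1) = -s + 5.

s = 2

Square both sides: 4s + 1 = (-s + 5)^2.
Expand and rearrange: s^2 - 14s + 24 = 0.
Solving gives s = 12 or s = 2.
Check each candidate in the original equation:
  s = 12: sqrt(49) = 7, while -s + 5 = -7 — extraneous.
  s = 2: sqrt(9) = 3, while -s + 5 = 3 — valid.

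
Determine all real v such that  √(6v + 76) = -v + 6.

v = -2

Square both sides: 6v + 76 = (-v + 6)².
Expand and rearrange: v² - 18v - 40 = 0.
Solving gives v = 20 or v = -2.
Check each candidate in the original equation:
  v = 20: √(196) = 14, while -v + 6 = -14 — extraneous.
  v = -2: √(64) = 8, while -v + 6 = 8 — valid.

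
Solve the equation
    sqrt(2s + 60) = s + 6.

Square both sides: 2s + 60 = (s + 6)^2.
Expand and rearrange: s^2 + 10s - 24 = 0.
Solving gives s = 2 or s = -12.
Check each candidate in the original equation:
  s = 2: sqrt(64) = 8, while s + 6 = 8 — valid.
  s = -12: sqrt(36) = 6, while s + 6 = -6 — extraneous.

s = 2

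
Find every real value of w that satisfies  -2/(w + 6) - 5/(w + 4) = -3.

w = -5.6667 or w = -2

Multiply both sides by (w + 6)(w + 4):
-2(w + 4) - 5(w + 6) = -3(w + 6)(w + 4).
Expand and collect terms: -3w^2 - 23w - 34 = 0.
Factor or apply the quadratic formula: w = -5.6667 or w = -2.
Neither value makes a denominator zero (w != -6, w != -4), so both are valid.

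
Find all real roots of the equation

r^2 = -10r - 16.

Bring every term to one side: r^2 + 10r + 16 = 0.
Factor: (r + 8)(r + 2) = 0.
So r = -8 or r = -2.

r = -8 or r = -2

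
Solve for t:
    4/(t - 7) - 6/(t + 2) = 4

Multiply both sides by (t - 7)(t + 2):
4(t + 2) - 6(t - 7) = 4(t - 7)(t + 2).
Expand and collect terms: 4t² - 18t - 106 = 0.
By the quadratic formula, t = (18 ± √2020) / 8, so t ≈ 7.8681 or t ≈ -3.3681.
Neither value makes a denominator zero (t ≠ 7, t ≠ -2), so both are valid.

t = -3.3681 or t = 7.8681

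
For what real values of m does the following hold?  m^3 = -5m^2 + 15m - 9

Rearrange: m^3 + 5m^2 - 15m + 9 = 0.
Possible rational roots are divisors of 9. Testing m = 1 gives 0, so (m - 1) is a factor.
Divide: m^3 + 5m^2 - 15m + 9 = (m - 1)(m^2 + 6m - 9).
Apply the quadratic formula to m^2 + 6m - 9 = 0: m = (-6 +/- sqrt(72))/2, i.e. m ~= 1.2426 or m ~= -7.2426.

m = -7.2426 or m = 1 or m = 1.2426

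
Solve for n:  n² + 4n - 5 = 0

n = -5 or n = 1

Factor: (n + 5)(n - 1) = 0.
So n = -5 or n = 1.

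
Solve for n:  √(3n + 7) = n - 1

Square both sides: 3n + 7 = (n - 1)².
Expand and rearrange: n² - 5n - 6 = 0.
Solving gives n = 6 or n = -1.
Check each candidate in the original equation:
  n = 6: √(25) = 5, while n - 1 = 5 — valid.
  n = -1: √(4) = 2, while n - 1 = -2 — extraneous.

n = 6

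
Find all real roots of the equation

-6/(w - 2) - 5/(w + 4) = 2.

Multiply both sides by (w - 2)(w + 4):
-6(w + 4) - 5(w - 2) = 2(w - 2)(w + 4).
Expand and collect terms: 2w² + 15w - 2 = 0.
By the quadratic formula, w = (-15 ± √241) / 4, so w ≈ 0.131 or w ≈ -7.631.
Neither value makes a denominator zero (w ≠ 2, w ≠ -4), so both are valid.

w = -7.631 or w = 0.131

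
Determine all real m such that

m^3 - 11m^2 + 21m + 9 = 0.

Possible rational roots are divisors of 9. Testing m = 3 gives 0, so (m - 3) is a factor.
Divide: m^3 - 11m^2 + 21m + 9 = (m - 3)(m^2 - 8m - 3).
Apply the quadratic formula to m^2 - 8m - 3 = 0: m = (8 +/- sqrt(76))/2, i.e. m ~= 8.3589 or m ~= -0.3589.

m = -0.3589 or m = 3 or m = 8.3589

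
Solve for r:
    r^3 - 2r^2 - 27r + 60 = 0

Possible rational roots are divisors of 60. Testing r = 5 gives 0, so (r - 5) is a factor.
Divide: r^3 - 2r^2 - 27r + 60 = (r - 5)(r^2 + 3r - 12).
Apply the quadratic formula to r^2 + 3r - 12 = 0: r = (-3 +/- sqrt(57))/2, i.e. r ~= 2.2749 or r ~= -5.2749.

r = -5.2749 or r = 2.2749 or r = 5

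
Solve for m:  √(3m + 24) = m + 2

m = 4

Square both sides: 3m + 24 = (m + 2)².
Expand and rearrange: m² + m - 20 = 0.
Solving gives m = 4 or m = -5.
Check each candidate in the original equation:
  m = 4: √(36) = 6, while m + 2 = 6 — valid.
  m = -5: √(9) = 3, while m + 2 = -3 — extraneous.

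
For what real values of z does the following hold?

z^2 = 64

Bring every term to one side: z^2 - 64 = 0.
Factor: (z + 8)(z - 8) = 0.
So z = -8 or z = 8.

z = -8 or z = 8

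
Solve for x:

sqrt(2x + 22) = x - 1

x = 7

Square both sides: 2x + 22 = (x - 1)^2.
Expand and rearrange: x^2 - 4x - 21 = 0.
Solving gives x = 7 or x = -3.
Check each candidate in the original equation:
  x = 7: sqrt(36) = 6, while x - 1 = 6 — valid.
  x = -3: sqrt(16) = 4, while x - 1 = -4 — extraneous.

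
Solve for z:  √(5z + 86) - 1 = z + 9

z = -1

Isolate the radical: √(5z + 86) = z + 10.
Square both sides: 5z + 86 = (z + 10)².
Expand and rearrange: z² + 15z + 14 = 0.
Solving gives z = -1 or z = -14.
Check each candidate in the original equation:
  z = -1: √(81) = 9, while z + 10 = 9 — valid.
  z = -14: √(16) = 4, while z + 10 = -4 — extraneous.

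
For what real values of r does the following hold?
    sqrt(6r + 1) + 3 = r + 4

Isolate the radical: sqrt(6r + 1) = r + 1.
Square both sides: 6r + 1 = (r + 1)^2.
Expand and rearrange: r^2 - 4r = 0.
Solving gives r = 4 or r = 0.
Check each candidate in the original equation:
  r = 4: sqrt(25) = 5, while r + 1 = 5 — valid.
  r = 0: sqrt(1) = 1, while r + 1 = 1 — valid.

r = 0 or r = 4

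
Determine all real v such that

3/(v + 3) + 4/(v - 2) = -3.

v = -4.2701 or v = 0.9367

Multiply both sides by (v + 3)(v - 2):
3(v - 2) + 4(v + 3) = -3(v + 3)(v - 2).
Expand and collect terms: -3v^2 - 10v + 12 = 0.
By the quadratic formula, v = (10 +/- sqrt(244)) / -6, so v ~= -4.2701 or v ~= 0.9367.
Neither value makes a denominator zero (v != -3, v != 2), so both are valid.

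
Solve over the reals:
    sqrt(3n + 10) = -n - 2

n = -3

Square both sides: 3n + 10 = (-n - 2)^2.
Expand and rearrange: n^2 + n - 6 = 0.
Solving gives n = 2 or n = -3.
Check each candidate in the original equation:
  n = 2: sqrt(16) = 4, while -n - 2 = -4 — extraneous.
  n = -3: sqrt(1) = 1, while -n - 2 = 1 — valid.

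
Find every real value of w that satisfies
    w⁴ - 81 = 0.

Let u = w². The equation becomes u² - 81 = 0.
Factor: (u - 9)(u + 9) = 0, so u = 9 or u = -9.
w² = 9 gives w = ±3.
w² = -9 < 0 has no real solution.

w = -3 or w = 3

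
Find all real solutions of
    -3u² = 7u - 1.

u = -2.4684 or u = 0.135

Rearrange to standard form: -3u² - 7u + 1 = 0.
Discriminant: (-7)² − 4·(-3)·1 = 61.
Quadratic formula: u = (7 ± √61) / (-6).
So u = -√(61)/6 - 7/6 ≈ -2.4684 or u = -7/6 + √(61)/6 ≈ 0.135.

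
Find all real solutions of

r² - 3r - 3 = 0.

r = -0.7913 or r = 3.7913

Discriminant: (-3)² − 4·1·(-3) = 21.
Quadratic formula: r = (3 ± √21) / 2.
So r = 3/2 + √(21)/2 ≈ 3.7913 or r = 3/2 - √(21)/2 ≈ -0.7913.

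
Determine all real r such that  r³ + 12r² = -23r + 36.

r = -9 or r = -4 or r = 1

Rearrange: r³ + 12r² + 23r - 36 = 0.
Possible rational roots are divisors of -36. Testing r = -4 gives 0, so (r + 4) is a factor.
Divide: r³ + 12r² + 23r - 36 = (r + 4)(r² + 8r - 9).
Factor the quadratic: r = 1 or r = -9.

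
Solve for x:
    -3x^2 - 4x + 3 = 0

Discriminant: (-4)^2 - 4*(-3)*3 = 52.
Quadratic formula: x = (4 +/- sqrt(52)) / (-6).
So x = -sqrt(13)/3 - 2/3 ~= -1.8685 or x = -2/3 + sqrt(13)/3 ~= 0.5352.

x = -1.8685 or x = 0.5352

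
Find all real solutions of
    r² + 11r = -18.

r = -9 or r = -2

Bring every term to one side: r² + 11r + 18 = 0.
Factor: (r + 2)(r + 9) = 0.
So r = -2 or r = -9.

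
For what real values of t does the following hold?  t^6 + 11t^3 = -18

t = -2.0801 or t = -1.2599

Let u = t^3. The equation becomes u^2 + 11u + 18 = 0.
Factor: (u + 2)(u + 9) = 0, so u = -2 or u = -9.
t^3 = -2 gives t = -(2)^(1/3) ~= -1.2599.
t^3 = -9 gives t = -(9)^(1/3) ~= -2.0801.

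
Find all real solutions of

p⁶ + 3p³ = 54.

p = -2.0801 or p = 1.8171

Let u = p³. The equation becomes u² + 3u - 54 = 0.
Factor: (u + 9)(u - 6) = 0, so u = -9 or u = 6.
p³ = -9 gives p = -∛(9) ≈ -2.0801.
p³ = 6 gives p = ∛(6) ≈ 1.8171.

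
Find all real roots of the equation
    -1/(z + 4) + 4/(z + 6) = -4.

Multiply both sides by (z + 4)(z + 6):
-(z + 6) + 4(z + 4) = -4(z + 4)(z + 6).
Expand and collect terms: -4z² - 43z - 106 = 0.
By the quadratic formula, z = (43 ± √153) / -8, so z ≈ -6.9212 or z ≈ -3.8288.
Neither value makes a denominator zero (z ≠ -4, z ≠ -6), so both are valid.

z = -6.9212 or z = -3.8288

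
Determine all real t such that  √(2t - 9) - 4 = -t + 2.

t = 5

Isolate the radical: √(2t - 9) = -t + 6.
Square both sides: 2t - 9 = (-t + 6)².
Expand and rearrange: t² - 14t + 45 = 0.
Solving gives t = 9 or t = 5.
Check each candidate in the original equation:
  t = 9: √(9) = 3, while -t + 6 = -3 — extraneous.
  t = 5: √(1) = 1, while -t + 6 = 1 — valid.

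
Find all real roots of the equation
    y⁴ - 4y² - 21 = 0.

y = -2.6458 or y = 2.6458

Let u = y². The equation becomes u² - 4u - 21 = 0.
Factor: (u + 3)(u - 7) = 0, so u = -3 or u = 7.
y² = -3 < 0 has no real solution.
y² = 7 gives y = ±√(7) ≈ ±2.6458.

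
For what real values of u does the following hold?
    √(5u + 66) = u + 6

Square both sides: 5u + 66 = (u + 6)².
Expand and rearrange: u² + 7u - 30 = 0.
Solving gives u = 3 or u = -10.
Check each candidate in the original equation:
  u = 3: √(81) = 9, while u + 6 = 9 — valid.
  u = -10: √(16) = 4, while u + 6 = -4 — extraneous.

u = 3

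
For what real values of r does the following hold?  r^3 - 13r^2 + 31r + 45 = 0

Possible rational roots are divisors of 45. Testing r = 5 gives 0, so (r - 5) is a factor.
Divide: r^3 - 13r^2 + 31r + 45 = (r - 5)(r^2 - 8r - 9).
Factor the quadratic: r = 9 or r = -1.

r = -1 or r = 5 or r = 9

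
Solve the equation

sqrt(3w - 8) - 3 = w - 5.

Isolate the radical: sqrt(3w - 8) = w - 2.
Square both sides: 3w - 8 = (w - 2)^2.
Expand and rearrange: w^2 - 7w + 12 = 0.
Solving gives w = 4 or w = 3.
Check each candidate in the original equation:
  w = 4: sqrt(4) = 2, while w - 2 = 2 — valid.
  w = 3: sqrt(1) = 1, while w - 2 = 1 — valid.

w = 3 or w = 4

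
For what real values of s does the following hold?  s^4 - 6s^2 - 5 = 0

s = -2.5965 or s = 2.5965

Let u = s^2. The equation becomes u^2 - 6u - 5 = 0.
By the quadratic formula, u = 3 + sqrt(14) or u = 3 - sqrt(14).
s^2 = 3 + sqrt(14) gives s = +/-sqrt(3 + sqrt(14)) ~= +/-2.5965.
s^2 = 3 - sqrt(14) < 0 has no real solution.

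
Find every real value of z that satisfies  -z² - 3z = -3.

Rearrange to standard form: -z² - 3z + 3 = 0.
Discriminant: (-3)² − 4·(-1)·3 = 21.
Quadratic formula: z = (3 ± √21) / (-2).
So z = -√(21)/2 - 3/2 ≈ -3.7913 or z = -3/2 + √(21)/2 ≈ 0.7913.

z = -3.7913 or z = 0.7913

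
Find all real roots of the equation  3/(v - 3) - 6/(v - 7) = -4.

v = 2.4355 or v = 8.3145

Multiply both sides by (v - 3)(v - 7):
3(v - 7) - 6(v - 3) = -4(v - 3)(v - 7).
Expand and collect terms: -4v^2 + 43v - 81 = 0.
By the quadratic formula, v = (-43 +/- sqrt(553)) / -8, so v ~= 2.4355 or v ~= 8.3145.
Neither value makes a denominator zero (v != 3, v != 7), so both are valid.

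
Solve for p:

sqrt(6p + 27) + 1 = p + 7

p = -3

Isolate the radical: sqrt(6p + 27) = p + 6.
Square both sides: 6p + 27 = (p + 6)^2.
Expand and rearrange: p^2 + 6p + 9 = 0.
This gives the repeated root p = -3.
Check in the original equation:
  p = -3: sqrt(9) = 3, while p + 6 = 3 — valid.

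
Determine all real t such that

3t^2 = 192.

t = -8 or t = 8

Bring every term to one side: 3t^2 - 192 = 0.
Factor: 3(t - 8)(t + 8) = 0.
So t = 8 or t = -8.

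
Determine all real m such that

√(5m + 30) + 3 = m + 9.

Isolate the radical: √(5m + 30) = m + 6.
Square both sides: 5m + 30 = (m + 6)².
Expand and rearrange: m² + 7m + 6 = 0.
Solving gives m = -1 or m = -6.
Check each candidate in the original equation:
  m = -1: √(25) = 5, while m + 6 = 5 — valid.
  m = -6: √(0) = 0, while m + 6 = 0 — valid.

m = -6 or m = -1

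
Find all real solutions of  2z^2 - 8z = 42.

Bring every term to one side: 2z^2 - 8z - 42 = 0.
Factor: 2(z - 7)(z + 3) = 0.
So z = 7 or z = -3.

z = -3 or z = 7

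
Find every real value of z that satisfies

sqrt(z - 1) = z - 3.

Square both sides: z - 1 = (z - 3)^2.
Expand and rearrange: z^2 - 7z + 10 = 0.
Solving gives z = 5 or z = 2.
Check each candidate in the original equation:
  z = 5: sqrt(4) = 2, while z - 3 = 2 — valid.
  z = 2: sqrt(1) = 1, while z - 3 = -1 — extraneous.

z = 5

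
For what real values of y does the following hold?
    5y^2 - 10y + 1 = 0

y = 0.1056 or y = 1.8944

Discriminant: (-10)^2 - 4*5*1 = 80.
Quadratic formula: y = (10 +/- sqrt(80)) / 10.
So y = 2*sqrt(5)/5 + 1 ~= 1.8944 or y = 1 - 2*sqrt(5)/5 ~= 0.1056.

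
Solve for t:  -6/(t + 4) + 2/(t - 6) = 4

t = -5.4372 or t = 6.4372

Multiply both sides by (t + 4)(t - 6):
-6(t - 6) + 2(t + 4) = 4(t + 4)(t - 6).
Expand and collect terms: 4t² - 4t - 140 = 0.
By the quadratic formula, t = (4 ± √2256) / 8, so t ≈ 6.4372 or t ≈ -5.4372.
Neither value makes a denominator zero (t ≠ -4, t ≠ 6), so both are valid.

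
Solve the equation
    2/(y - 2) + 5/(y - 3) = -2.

Multiply both sides by (y - 2)(y - 3):
2(y - 3) + 5(y - 2) = -2(y - 2)(y - 3).
Expand and collect terms: -2y² + 3y + 4 = 0.
By the quadratic formula, y = (-3 ± √41) / -4, so y ≈ -0.8508 or y ≈ 2.3508.
Neither value makes a denominator zero (y ≠ 2, y ≠ 3), so both are valid.

y = -0.8508 or y = 2.3508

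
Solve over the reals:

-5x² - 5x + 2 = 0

x = -1.3062 or x = 0.3062

Discriminant: (-5)² − 4·(-5)·2 = 65.
Quadratic formula: x = (5 ± √65) / (-10).
So x = -√(65)/10 - 1/2 ≈ -1.3062 or x = -1/2 + √(65)/10 ≈ 0.3062.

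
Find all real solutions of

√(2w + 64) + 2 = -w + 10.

Isolate the radical: √(2w + 64) = -w + 8.
Square both sides: 2w + 64 = (-w + 8)².
Expand and rearrange: w² - 18w = 0.
Solving gives w = 18 or w = 0.
Check each candidate in the original equation:
  w = 18: √(100) = 10, while -w + 8 = -10 — extraneous.
  w = 0: √(64) = 8, while -w + 8 = 8 — valid.

w = 0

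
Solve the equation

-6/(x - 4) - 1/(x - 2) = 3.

x = 1 or x = 2.6667

Multiply both sides by (x - 4)(x - 2):
-6(x - 2) - (x - 4) = 3(x - 4)(x - 2).
Expand and collect terms: 3x² - 11x + 8 = 0.
Factor or apply the quadratic formula: x = 2.6667 or x = 1.
Neither value makes a denominator zero (x ≠ 4, x ≠ 2), so both are valid.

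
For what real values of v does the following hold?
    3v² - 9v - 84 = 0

v = -4 or v = 7

Factor: 3(v + 4)(v - 7) = 0.
So v = -4 or v = 7.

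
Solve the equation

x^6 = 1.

x = -1 or x = 1

Let u = x^3. The equation becomes u^2 - 1 = 0.
Factor: (u + 1)(u - 1) = 0, so u = -1 or u = 1.
x^3 = -1 gives x = -1.
x^3 = 1 gives x = 1.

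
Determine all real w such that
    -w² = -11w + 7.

w = 0.6782 or w = 10.3218

Rearrange to standard form: -w² + 11w - 7 = 0.
Discriminant: (11)² − 4·(-1)·(-7) = 93.
Quadratic formula: w = (-11 ± √93) / (-2).
So w = 11/2 - √(93)/2 ≈ 0.6782 or w = √(93)/2 + 11/2 ≈ 10.3218.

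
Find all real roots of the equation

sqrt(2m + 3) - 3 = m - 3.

m = 3

Isolate the radical: sqrt(2m + 3) = m.
Square both sides: 2m + 3 = (m)^2.
Expand and rearrange: m^2 - 2m - 3 = 0.
Solving gives m = 3 or m = -1.
Check each candidate in the original equation:
  m = 3: sqrt(9) = 3, while m = 3 — valid.
  m = -1: sqrt(1) = 1, while m = -1 — extraneous.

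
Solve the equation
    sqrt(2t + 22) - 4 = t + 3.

t = -3

Isolate the radical: sqrt(2t + 22) = t + 7.
Square both sides: 2t + 22 = (t + 7)^2.
Expand and rearrange: t^2 + 12t + 27 = 0.
Solving gives t = -3 or t = -9.
Check each candidate in the original equation:
  t = -3: sqrt(16) = 4, while t + 7 = 4 — valid.
  t = -9: sqrt(4) = 2, while t + 7 = -2 — extraneous.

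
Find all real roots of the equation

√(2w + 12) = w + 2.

Square both sides: 2w + 12 = (w + 2)².
Expand and rearrange: w² + 2w - 8 = 0.
Solving gives w = 2 or w = -4.
Check each candidate in the original equation:
  w = 2: √(16) = 4, while w + 2 = 4 — valid.
  w = -4: √(4) = 2, while w + 2 = -2 — extraneous.

w = 2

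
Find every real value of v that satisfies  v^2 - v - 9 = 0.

Discriminant: (-1)^2 - 4*1*(-9) = 37.
Quadratic formula: v = (1 +/- sqrt(37)) / 2.
So v = 1/2 + sqrt(37)/2 ~= 3.5414 or v = 1/2 - sqrt(37)/2 ~= -2.5414.

v = -2.5414 or v = 3.5414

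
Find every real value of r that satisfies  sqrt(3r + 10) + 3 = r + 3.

Isolate the radical: sqrt(3r + 10) = r.
Square both sides: 3r + 10 = (r)^2.
Expand and rearrange: r^2 - 3r - 10 = 0.
Solving gives r = 5 or r = -2.
Check each candidate in the original equation:
  r = 5: sqrt(25) = 5, while r = 5 — valid.
  r = -2: sqrt(4) = 2, while r = -2 — extraneous.

r = 5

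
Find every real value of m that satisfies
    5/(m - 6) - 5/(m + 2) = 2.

Multiply both sides by (m - 6)(m + 2):
5(m + 2) - 5(m - 6) = 2(m - 6)(m + 2).
Expand and collect terms: 2m² - 8m - 64 = 0.
Factor or apply the quadratic formula: m = 8 or m = -4.
Neither value makes a denominator zero (m ≠ 6, m ≠ -2), so both are valid.

m = -4 or m = 8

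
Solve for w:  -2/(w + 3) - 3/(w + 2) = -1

w = -2.6458 or w = 2.6458

Multiply both sides by (w + 3)(w + 2):
-2(w + 2) - 3(w + 3) = -(w + 3)(w + 2).
Expand and collect terms: -w^2 + 7 = 0.
By the quadratic formula, w = (0 +/- sqrt(28)) / -2, so w ~= -2.6458 or w ~= 2.6458.
Neither value makes a denominator zero (w != -3, w != -2), so both are valid.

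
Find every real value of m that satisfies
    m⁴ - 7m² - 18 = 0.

Let u = m². The equation becomes u² - 7u - 18 = 0.
Factor: (u - 9)(u + 2) = 0, so u = 9 or u = -2.
m² = 9 gives m = ±3.
m² = -2 < 0 has no real solution.

m = -3 or m = 3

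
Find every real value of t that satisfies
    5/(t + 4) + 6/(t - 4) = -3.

t = -6.0792 or t = 2.4126

Multiply both sides by (t + 4)(t - 4):
5(t - 4) + 6(t + 4) = -3(t + 4)(t - 4).
Expand and collect terms: -3t^2 - 11t + 44 = 0.
By the quadratic formula, t = (11 +/- sqrt(649)) / -6, so t ~= -6.0792 or t ~= 2.4126.
Neither value makes a denominator zero (t != -4, t != 4), so both are valid.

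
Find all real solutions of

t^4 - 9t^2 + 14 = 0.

Let u = t^2. The equation becomes u^2 - 9u + 14 = 0.
Factor: (u - 7)(u - 2) = 0, so u = 7 or u = 2.
t^2 = 7 gives t = +/-sqrt(7) ~= +/-2.6458.
t^2 = 2 gives t = +/-sqrt(2) ~= +/-1.4142.

t = -2.6458 or t = -1.4142 or t = 1.4142 or t = 2.6458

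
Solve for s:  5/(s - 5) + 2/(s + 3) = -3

s = -3.822 or s = 3.4886

Multiply both sides by (s - 5)(s + 3):
5(s + 3) + 2(s - 5) = -3(s - 5)(s + 3).
Expand and collect terms: -3s^2 - s + 40 = 0.
By the quadratic formula, s = (1 +/- sqrt(481)) / -6, so s ~= -3.822 or s ~= 3.4886.
Neither value makes a denominator zero (s != 5, s != -3), so both are valid.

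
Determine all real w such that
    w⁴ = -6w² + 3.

Let u = w². The equation becomes u² + 6u - 3 = 0.
By the quadratic formula, u = -3 + 2·√(3) or u = -2·√(3) - 3.
w² = -3 + 2·√(3) gives w = ±√(-3 + 2·√(3)) ≈ ±0.6813.
w² = -2·√(3) - 3 < 0 has no real solution.

w = -0.6813 or w = 0.6813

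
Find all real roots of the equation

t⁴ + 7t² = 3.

Let u = t². The equation becomes u² + 7u - 3 = 0.
By the quadratic formula, u = -7/2 + √(61)/2 or u = -√(61)/2 - 7/2.
t² = -7/2 + √(61)/2 gives t = ±√(-7/2 + √(61)/2) ≈ ±0.6365.
t² = -√(61)/2 - 7/2 < 0 has no real solution.

t = -0.6365 or t = 0.6365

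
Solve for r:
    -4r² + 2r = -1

Rearrange to standard form: -4r² + 2r + 1 = 0.
Discriminant: (2)² − 4·(-4)·1 = 20.
Quadratic formula: r = (-2 ± √20) / (-8).
So r = 1/4 - √(5)/4 ≈ -0.309 or r = 1/4 + √(5)/4 ≈ 0.809.

r = -0.309 or r = 0.809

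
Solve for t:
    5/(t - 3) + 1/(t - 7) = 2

Multiply both sides by (t - 3)(t - 7):
5(t - 7) + (t - 3) = 2(t - 3)(t - 7).
Expand and collect terms: 2t² - 26t + 80 = 0.
Factor or apply the quadratic formula: t = 8 or t = 5.
Neither value makes a denominator zero (t ≠ 3, t ≠ 7), so both are valid.

t = 5 or t = 8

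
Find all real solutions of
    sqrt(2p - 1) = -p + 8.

p = 5

Square both sides: 2p - 1 = (-p + 8)^2.
Expand and rearrange: p^2 - 18p + 65 = 0.
Solving gives p = 13 or p = 5.
Check each candidate in the original equation:
  p = 13: sqrt(25) = 5, while -p + 8 = -5 — extraneous.
  p = 5: sqrt(9) = 3, while -p + 8 = 3 — valid.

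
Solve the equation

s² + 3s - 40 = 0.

Factor: (s - 5)(s + 8) = 0.
So s = 5 or s = -8.

s = -8 or s = 5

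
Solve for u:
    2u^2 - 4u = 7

Rearrange to standard form: 2u^2 - 4u - 7 = 0.
Discriminant: (-4)^2 - 4*2*(-7) = 72.
Quadratic formula: u = (4 +/- sqrt(72)) / 4.
So u = 1 + 3*sqrt(2)/2 ~= 3.1213 or u = 1 - 3*sqrt(2)/2 ~= -1.1213.

u = -1.1213 or u = 3.1213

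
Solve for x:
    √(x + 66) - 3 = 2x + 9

x = -2

Isolate the radical: √(x + 66) = 2x + 12.
Square both sides: x + 66 = (2x + 12)².
Expand and rearrange: 4x² + 47x + 78 = 0.
Solving gives x = -2 or x = -9.75.
Check each candidate in the original equation:
  x = -2: √(64) = 8, while 2x + 12 = 8 — valid.
  x = -9.75: √(56.25) = 7.5, while 2x + 12 = -7.5 — extraneous.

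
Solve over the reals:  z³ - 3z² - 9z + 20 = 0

z = -2.7913 or z = 1.7913 or z = 4

Possible rational roots are divisors of 20. Testing z = 4 gives 0, so (z - 4) is a factor.
Divide: z³ - 3z² - 9z + 20 = (z - 4)(z² + z - 5).
Apply the quadratic formula to z² + z - 5 = 0: z = (-1 ± √21)/2, i.e. z ≈ 1.7913 or z ≈ -2.7913.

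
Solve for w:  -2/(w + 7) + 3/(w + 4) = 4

w = -7.4099 or w = -3.3401

Multiply both sides by (w + 7)(w + 4):
-2(w + 4) + 3(w + 7) = 4(w + 7)(w + 4).
Expand and collect terms: 4w^2 + 43w + 99 = 0.
By the quadratic formula, w = (-43 +/- sqrt(265)) / 8, so w ~= -3.3401 or w ~= -7.4099.
Neither value makes a denominator zero (w != -7, w != -4), so both are valid.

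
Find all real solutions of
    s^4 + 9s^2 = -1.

Let u = s^2. The equation becomes u^2 + 9u + 1 = 0.
By the quadratic formula, u = -9/2 + sqrt(77)/2 or u = -9/2 - sqrt(77)/2.
s^2 = -9/2 + sqrt(77)/2 < 0 has no real solution.
s^2 = -9/2 - sqrt(77)/2 < 0 has no real solution.

No real solutions.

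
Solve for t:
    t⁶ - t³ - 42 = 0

t = -1.8171 or t = 1.9129

Let u = t³. The equation becomes u² - u - 42 = 0.
Factor: (u + 6)(u - 7) = 0, so u = -6 or u = 7.
t³ = -6 gives t = -∛(6) ≈ -1.8171.
t³ = 7 gives t = ∛(7) ≈ 1.9129.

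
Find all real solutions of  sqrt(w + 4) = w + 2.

Square both sides: w + 4 = (w + 2)^2.
Expand and rearrange: w^2 + 3w = 0.
Solving gives w = 0 or w = -3.
Check each candidate in the original equation:
  w = 0: sqrt(4) = 2, while w + 2 = 2 — valid.
  w = -3: sqrt(1) = 1, while w + 2 = -1 — extraneous.

w = 0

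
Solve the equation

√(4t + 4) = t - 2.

Square both sides: 4t + 4 = (t - 2)².
Expand and rearrange: t² - 8t = 0.
Solving gives t = 8 or t = 0.
Check each candidate in the original equation:
  t = 8: √(36) = 6, while t - 2 = 6 — valid.
  t = 0: √(4) = 2, while t - 2 = -2 — extraneous.

t = 8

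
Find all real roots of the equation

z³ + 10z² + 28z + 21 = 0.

z = -5.7913 or z = -3 or z = -1.2087

Possible rational roots are divisors of 21. Testing z = -3 gives 0, so (z + 3) is a factor.
Divide: z³ + 10z² + 28z + 21 = (z + 3)(z² + 7z + 7).
Apply the quadratic formula to z² + 7z + 7 = 0: z = (-7 ± √21)/2, i.e. z ≈ -1.2087 or z ≈ -5.7913.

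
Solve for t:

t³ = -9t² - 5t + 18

Rearrange: t³ + 9t² + 5t - 18 = 0.
Possible rational roots are divisors of -18. Testing t = -2 gives 0, so (t + 2) is a factor.
Divide: t³ + 9t² + 5t - 18 = (t + 2)(t² + 7t - 9).
Apply the quadratic formula to t² + 7t - 9 = 0: t = (-7 ± √85)/2, i.e. t ≈ 1.1098 or t ≈ -8.1098.

t = -8.1098 or t = -2 or t = 1.1098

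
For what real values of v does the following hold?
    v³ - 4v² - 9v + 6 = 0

Possible rational roots are divisors of 6. Testing v = -2 gives 0, so (v + 2) is a factor.
Divide: v³ - 4v² - 9v + 6 = (v + 2)(v² - 6v + 3).
Apply the quadratic formula to v² - 6v + 3 = 0: v = (6 ± √24)/2, i.e. v ≈ 5.4495 or v ≈ 0.5505.

v = -2 or v = 0.5505 or v = 5.4495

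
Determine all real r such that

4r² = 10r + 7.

r = -0.57 or r = 3.07

Rearrange to standard form: 4r² - 10r - 7 = 0.
Discriminant: (-10)² − 4·4·(-7) = 212.
Quadratic formula: r = (10 ± √212) / 8.
So r = 5/4 + √(53)/4 ≈ 3.07 or r = 5/4 - √(53)/4 ≈ -0.57.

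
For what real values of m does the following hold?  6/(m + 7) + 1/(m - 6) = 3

Multiply both sides by (m + 7)(m - 6):
6(m - 6) + (m + 7) = 3(m + 7)(m - 6).
Expand and collect terms: 3m^2 - 4m - 97 = 0.
By the quadratic formula, m = (4 +/- sqrt(1180)) / 6, so m ~= 6.3919 or m ~= -5.0585.
Neither value makes a denominator zero (m != -7, m != 6), so both are valid.

m = -5.0585 or m = 6.3919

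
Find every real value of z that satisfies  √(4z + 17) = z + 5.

Square both sides: 4z + 17 = (z + 5)².
Expand and rearrange: z² + 6z + 8 = 0.
Solving gives z = -2 or z = -4.
Check each candidate in the original equation:
  z = -2: √(9) = 3, while z + 5 = 3 — valid.
  z = -4: √(1) = 1, while z + 5 = 1 — valid.

z = -4 or z = -2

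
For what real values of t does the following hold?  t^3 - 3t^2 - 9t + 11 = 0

Possible rational roots are divisors of 11. Testing t = 1 gives 0, so (t - 1) is a factor.
Divide: t^3 - 3t^2 - 9t + 11 = (t - 1)(t^2 - 2t - 11).
Apply the quadratic formula to t^2 - 2t - 11 = 0: t = (2 +/- sqrt(48))/2, i.e. t ~= 4.4641 or t ~= -2.4641.

t = -2.4641 or t = 1 or t = 4.4641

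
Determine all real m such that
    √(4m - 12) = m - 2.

m = 4

Square both sides: 4m - 12 = (m - 2)².
Expand and rearrange: m² - 8m + 16 = 0.
This gives the repeated root m = 4.
Check in the original equation:
  m = 4: √(4) = 2, while m - 2 = 2 — valid.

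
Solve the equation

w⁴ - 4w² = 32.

Let u = w². The equation becomes u² - 4u - 32 = 0.
Factor: (u + 4)(u - 8) = 0, so u = -4 or u = 8.
w² = -4 < 0 has no real solution.
w² = 8 gives w = ±2·√(2) ≈ ±2.8284.

w = -2.8284 or w = 2.8284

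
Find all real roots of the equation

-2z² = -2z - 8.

z = -1.5616 or z = 2.5616

Rearrange to standard form: -2z² + 2z + 8 = 0.
Discriminant: (2)² − 4·(-2)·8 = 68.
Quadratic formula: z = (-2 ± √68) / (-4).
So z = 1/2 - √(17)/2 ≈ -1.5616 or z = 1/2 + √(17)/2 ≈ 2.5616.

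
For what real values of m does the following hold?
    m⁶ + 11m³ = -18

m = -2.0801 or m = -1.2599

Let u = m³. The equation becomes u² + 11u + 18 = 0.
Factor: (u + 2)(u + 9) = 0, so u = -2 or u = -9.
m³ = -2 gives m = -∛(2) ≈ -1.2599.
m³ = -9 gives m = -∛(9) ≈ -2.0801.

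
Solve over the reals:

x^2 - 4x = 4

x = -0.8284 or x = 4.8284

Rearrange to standard form: x^2 - 4x - 4 = 0.
Discriminant: (-4)^2 - 4*1*(-4) = 32.
Quadratic formula: x = (4 +/- sqrt(32)) / 2.
So x = 2 + 2*sqrt(2) ~= 4.8284 or x = 2 - 2*sqrt(2) ~= -0.8284.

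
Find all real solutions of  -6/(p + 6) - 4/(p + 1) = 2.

Multiply both sides by (p + 6)(p + 1):
-6(p + 1) - 4(p + 6) = 2(p + 6)(p + 1).
Expand and collect terms: 2p² + 24p + 42 = 0.
By the quadratic formula, p = (-24 ± √240) / 4, so p ≈ -2.127 or p ≈ -9.873.
Neither value makes a denominator zero (p ≠ -6, p ≠ -1), so both are valid.

p = -9.873 or p = -2.127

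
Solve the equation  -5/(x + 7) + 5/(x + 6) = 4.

Multiply both sides by (x + 7)(x + 6):
-5(x + 6) + 5(x + 7) = 4(x + 7)(x + 6).
Expand and collect terms: 4x² + 52x + 163 = 0.
By the quadratic formula, x = (-52 ± √96) / 8, so x ≈ -5.2753 or x ≈ -7.7247.
Neither value makes a denominator zero (x ≠ -7, x ≠ -6), so both are valid.

x = -7.7247 or x = -5.2753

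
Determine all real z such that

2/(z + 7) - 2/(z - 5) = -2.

Multiply both sides by (z + 7)(z - 5):
2(z - 5) - 2(z + 7) = -2(z + 7)(z - 5).
Expand and collect terms: -2z² - 4z + 94 = 0.
By the quadratic formula, z = (4 ± √768) / -4, so z ≈ -7.9282 or z ≈ 5.9282.
Neither value makes a denominator zero (z ≠ -7, z ≠ 5), so both are valid.

z = -7.9282 or z = 5.9282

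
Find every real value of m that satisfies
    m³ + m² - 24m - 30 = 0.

Possible rational roots are divisors of -30. Testing m = 5 gives 0, so (m - 5) is a factor.
Divide: m³ + m² - 24m - 30 = (m - 5)(m² + 6m + 6).
Apply the quadratic formula to m² + 6m + 6 = 0: m = (-6 ± √12)/2, i.e. m ≈ -1.2679 or m ≈ -4.7321.

m = -4.7321 or m = -1.2679 or m = 5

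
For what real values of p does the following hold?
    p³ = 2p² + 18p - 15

Rearrange: p³ - 2p² - 18p + 15 = 0.
Possible rational roots are divisors of 15. Testing p = 5 gives 0, so (p - 5) is a factor.
Divide: p³ - 2p² - 18p + 15 = (p - 5)(p² + 3p - 3).
Apply the quadratic formula to p² + 3p - 3 = 0: p = (-3 ± √21)/2, i.e. p ≈ 0.7913 or p ≈ -3.7913.

p = -3.7913 or p = 0.7913 or p = 5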